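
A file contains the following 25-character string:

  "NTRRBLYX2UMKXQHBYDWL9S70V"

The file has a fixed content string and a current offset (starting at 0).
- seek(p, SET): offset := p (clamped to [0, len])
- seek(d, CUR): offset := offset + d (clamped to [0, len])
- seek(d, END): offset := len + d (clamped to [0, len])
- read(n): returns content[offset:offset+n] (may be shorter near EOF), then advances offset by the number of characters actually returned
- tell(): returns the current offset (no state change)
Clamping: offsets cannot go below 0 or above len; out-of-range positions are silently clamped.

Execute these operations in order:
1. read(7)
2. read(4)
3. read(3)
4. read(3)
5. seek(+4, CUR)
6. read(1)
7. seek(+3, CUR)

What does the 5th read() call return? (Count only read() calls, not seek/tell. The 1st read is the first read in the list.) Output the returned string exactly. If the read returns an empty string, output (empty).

After 1 (read(7)): returned 'NTRRBLY', offset=7
After 2 (read(4)): returned 'X2UM', offset=11
After 3 (read(3)): returned 'KXQ', offset=14
After 4 (read(3)): returned 'HBY', offset=17
After 5 (seek(+4, CUR)): offset=21
After 6 (read(1)): returned 'S', offset=22
After 7 (seek(+3, CUR)): offset=25

Answer: S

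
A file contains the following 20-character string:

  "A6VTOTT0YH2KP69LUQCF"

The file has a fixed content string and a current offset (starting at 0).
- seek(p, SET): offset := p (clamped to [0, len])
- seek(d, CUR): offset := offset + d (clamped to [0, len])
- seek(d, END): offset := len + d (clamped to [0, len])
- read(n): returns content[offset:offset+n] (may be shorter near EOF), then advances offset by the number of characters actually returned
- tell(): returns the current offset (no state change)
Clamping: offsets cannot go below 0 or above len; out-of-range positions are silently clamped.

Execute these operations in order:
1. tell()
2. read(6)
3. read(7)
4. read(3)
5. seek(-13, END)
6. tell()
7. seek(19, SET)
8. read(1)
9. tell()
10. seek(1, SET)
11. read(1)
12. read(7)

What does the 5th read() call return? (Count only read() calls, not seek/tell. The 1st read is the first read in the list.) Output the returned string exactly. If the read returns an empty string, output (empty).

After 1 (tell()): offset=0
After 2 (read(6)): returned 'A6VTOT', offset=6
After 3 (read(7)): returned 'T0YH2KP', offset=13
After 4 (read(3)): returned '69L', offset=16
After 5 (seek(-13, END)): offset=7
After 6 (tell()): offset=7
After 7 (seek(19, SET)): offset=19
After 8 (read(1)): returned 'F', offset=20
After 9 (tell()): offset=20
After 10 (seek(1, SET)): offset=1
After 11 (read(1)): returned '6', offset=2
After 12 (read(7)): returned 'VTOTT0Y', offset=9

Answer: 6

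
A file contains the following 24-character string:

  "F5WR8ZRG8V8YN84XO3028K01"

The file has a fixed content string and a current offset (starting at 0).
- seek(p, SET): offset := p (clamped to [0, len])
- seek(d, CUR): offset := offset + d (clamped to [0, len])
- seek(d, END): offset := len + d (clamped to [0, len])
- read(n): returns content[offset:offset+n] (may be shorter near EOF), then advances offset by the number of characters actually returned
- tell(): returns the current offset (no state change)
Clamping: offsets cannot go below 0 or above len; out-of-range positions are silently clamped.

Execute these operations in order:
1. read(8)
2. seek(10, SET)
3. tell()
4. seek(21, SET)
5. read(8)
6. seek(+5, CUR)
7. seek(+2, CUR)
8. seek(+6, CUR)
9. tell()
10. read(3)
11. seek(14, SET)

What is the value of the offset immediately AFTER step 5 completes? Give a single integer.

After 1 (read(8)): returned 'F5WR8ZRG', offset=8
After 2 (seek(10, SET)): offset=10
After 3 (tell()): offset=10
After 4 (seek(21, SET)): offset=21
After 5 (read(8)): returned 'K01', offset=24

Answer: 24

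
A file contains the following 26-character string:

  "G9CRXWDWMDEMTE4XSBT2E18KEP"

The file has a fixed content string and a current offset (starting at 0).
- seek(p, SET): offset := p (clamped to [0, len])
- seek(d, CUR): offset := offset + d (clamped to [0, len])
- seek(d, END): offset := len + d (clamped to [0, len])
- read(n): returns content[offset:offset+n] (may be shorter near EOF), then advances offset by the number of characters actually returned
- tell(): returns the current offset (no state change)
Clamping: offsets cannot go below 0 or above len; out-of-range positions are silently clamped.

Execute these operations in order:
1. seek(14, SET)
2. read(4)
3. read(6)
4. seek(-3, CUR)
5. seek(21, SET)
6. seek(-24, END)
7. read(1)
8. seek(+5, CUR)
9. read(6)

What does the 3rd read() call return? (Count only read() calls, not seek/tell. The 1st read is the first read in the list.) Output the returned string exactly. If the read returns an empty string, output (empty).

After 1 (seek(14, SET)): offset=14
After 2 (read(4)): returned '4XSB', offset=18
After 3 (read(6)): returned 'T2E18K', offset=24
After 4 (seek(-3, CUR)): offset=21
After 5 (seek(21, SET)): offset=21
After 6 (seek(-24, END)): offset=2
After 7 (read(1)): returned 'C', offset=3
After 8 (seek(+5, CUR)): offset=8
After 9 (read(6)): returned 'MDEMTE', offset=14

Answer: C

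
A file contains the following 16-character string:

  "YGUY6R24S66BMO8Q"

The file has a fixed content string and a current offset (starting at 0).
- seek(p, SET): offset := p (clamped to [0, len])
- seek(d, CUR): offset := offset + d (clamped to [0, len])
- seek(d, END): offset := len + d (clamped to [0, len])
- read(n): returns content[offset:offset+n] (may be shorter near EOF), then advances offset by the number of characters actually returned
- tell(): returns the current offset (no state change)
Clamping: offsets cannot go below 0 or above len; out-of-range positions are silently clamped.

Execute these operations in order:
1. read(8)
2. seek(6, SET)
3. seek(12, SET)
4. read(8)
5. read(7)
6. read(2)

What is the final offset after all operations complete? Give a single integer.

After 1 (read(8)): returned 'YGUY6R24', offset=8
After 2 (seek(6, SET)): offset=6
After 3 (seek(12, SET)): offset=12
After 4 (read(8)): returned 'MO8Q', offset=16
After 5 (read(7)): returned '', offset=16
After 6 (read(2)): returned '', offset=16

Answer: 16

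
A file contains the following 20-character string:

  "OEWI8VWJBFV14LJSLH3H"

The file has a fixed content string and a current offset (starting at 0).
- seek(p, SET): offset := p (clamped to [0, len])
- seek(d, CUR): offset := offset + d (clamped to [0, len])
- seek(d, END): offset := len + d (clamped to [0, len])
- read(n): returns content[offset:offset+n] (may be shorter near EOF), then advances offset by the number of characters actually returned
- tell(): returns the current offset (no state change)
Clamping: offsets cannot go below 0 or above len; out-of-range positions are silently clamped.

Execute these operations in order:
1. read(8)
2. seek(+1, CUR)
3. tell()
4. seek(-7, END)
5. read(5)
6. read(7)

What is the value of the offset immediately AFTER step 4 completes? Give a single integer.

After 1 (read(8)): returned 'OEWI8VWJ', offset=8
After 2 (seek(+1, CUR)): offset=9
After 3 (tell()): offset=9
After 4 (seek(-7, END)): offset=13

Answer: 13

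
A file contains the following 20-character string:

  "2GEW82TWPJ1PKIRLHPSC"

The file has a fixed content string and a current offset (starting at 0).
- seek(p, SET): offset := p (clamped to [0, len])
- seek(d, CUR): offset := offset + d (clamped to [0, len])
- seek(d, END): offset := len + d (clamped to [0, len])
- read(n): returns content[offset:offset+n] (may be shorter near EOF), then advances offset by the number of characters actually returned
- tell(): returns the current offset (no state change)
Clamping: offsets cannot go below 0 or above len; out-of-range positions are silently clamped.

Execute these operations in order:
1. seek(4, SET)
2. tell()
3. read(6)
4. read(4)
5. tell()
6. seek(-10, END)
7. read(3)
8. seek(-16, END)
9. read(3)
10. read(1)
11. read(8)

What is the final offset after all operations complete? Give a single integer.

Answer: 16

Derivation:
After 1 (seek(4, SET)): offset=4
After 2 (tell()): offset=4
After 3 (read(6)): returned '82TWPJ', offset=10
After 4 (read(4)): returned '1PKI', offset=14
After 5 (tell()): offset=14
After 6 (seek(-10, END)): offset=10
After 7 (read(3)): returned '1PK', offset=13
After 8 (seek(-16, END)): offset=4
After 9 (read(3)): returned '82T', offset=7
After 10 (read(1)): returned 'W', offset=8
After 11 (read(8)): returned 'PJ1PKIRL', offset=16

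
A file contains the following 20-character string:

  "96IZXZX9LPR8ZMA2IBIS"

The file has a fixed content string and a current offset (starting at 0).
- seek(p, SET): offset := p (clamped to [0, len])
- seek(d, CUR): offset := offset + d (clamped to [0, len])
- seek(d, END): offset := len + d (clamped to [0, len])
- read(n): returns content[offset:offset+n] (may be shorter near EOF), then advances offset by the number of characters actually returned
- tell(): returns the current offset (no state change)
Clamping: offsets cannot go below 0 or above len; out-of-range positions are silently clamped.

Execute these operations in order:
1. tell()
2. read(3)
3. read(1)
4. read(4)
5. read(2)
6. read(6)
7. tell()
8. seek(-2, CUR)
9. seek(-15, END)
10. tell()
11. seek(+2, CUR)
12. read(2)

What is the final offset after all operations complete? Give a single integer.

After 1 (tell()): offset=0
After 2 (read(3)): returned '96I', offset=3
After 3 (read(1)): returned 'Z', offset=4
After 4 (read(4)): returned 'XZX9', offset=8
After 5 (read(2)): returned 'LP', offset=10
After 6 (read(6)): returned 'R8ZMA2', offset=16
After 7 (tell()): offset=16
After 8 (seek(-2, CUR)): offset=14
After 9 (seek(-15, END)): offset=5
After 10 (tell()): offset=5
After 11 (seek(+2, CUR)): offset=7
After 12 (read(2)): returned '9L', offset=9

Answer: 9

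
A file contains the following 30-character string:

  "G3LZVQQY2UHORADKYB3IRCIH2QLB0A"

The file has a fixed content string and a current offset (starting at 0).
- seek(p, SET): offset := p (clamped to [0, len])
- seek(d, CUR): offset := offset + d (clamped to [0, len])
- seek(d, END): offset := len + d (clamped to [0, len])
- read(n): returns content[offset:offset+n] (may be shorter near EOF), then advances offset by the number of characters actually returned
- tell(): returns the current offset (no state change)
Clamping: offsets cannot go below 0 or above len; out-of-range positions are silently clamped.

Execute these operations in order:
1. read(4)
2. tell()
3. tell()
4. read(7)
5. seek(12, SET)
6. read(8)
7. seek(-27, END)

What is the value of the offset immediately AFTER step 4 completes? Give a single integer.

After 1 (read(4)): returned 'G3LZ', offset=4
After 2 (tell()): offset=4
After 3 (tell()): offset=4
After 4 (read(7)): returned 'VQQY2UH', offset=11

Answer: 11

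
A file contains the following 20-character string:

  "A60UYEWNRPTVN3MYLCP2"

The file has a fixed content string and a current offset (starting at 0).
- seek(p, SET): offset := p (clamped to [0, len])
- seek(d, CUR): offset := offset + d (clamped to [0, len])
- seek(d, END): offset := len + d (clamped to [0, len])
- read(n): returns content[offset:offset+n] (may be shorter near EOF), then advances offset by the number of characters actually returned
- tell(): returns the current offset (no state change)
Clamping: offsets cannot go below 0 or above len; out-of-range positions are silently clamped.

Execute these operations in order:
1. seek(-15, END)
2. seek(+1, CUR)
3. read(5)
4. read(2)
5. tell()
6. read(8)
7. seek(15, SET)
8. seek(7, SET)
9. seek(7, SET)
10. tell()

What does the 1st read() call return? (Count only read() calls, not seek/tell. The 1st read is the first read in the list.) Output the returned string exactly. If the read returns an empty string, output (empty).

After 1 (seek(-15, END)): offset=5
After 2 (seek(+1, CUR)): offset=6
After 3 (read(5)): returned 'WNRPT', offset=11
After 4 (read(2)): returned 'VN', offset=13
After 5 (tell()): offset=13
After 6 (read(8)): returned '3MYLCP2', offset=20
After 7 (seek(15, SET)): offset=15
After 8 (seek(7, SET)): offset=7
After 9 (seek(7, SET)): offset=7
After 10 (tell()): offset=7

Answer: WNRPT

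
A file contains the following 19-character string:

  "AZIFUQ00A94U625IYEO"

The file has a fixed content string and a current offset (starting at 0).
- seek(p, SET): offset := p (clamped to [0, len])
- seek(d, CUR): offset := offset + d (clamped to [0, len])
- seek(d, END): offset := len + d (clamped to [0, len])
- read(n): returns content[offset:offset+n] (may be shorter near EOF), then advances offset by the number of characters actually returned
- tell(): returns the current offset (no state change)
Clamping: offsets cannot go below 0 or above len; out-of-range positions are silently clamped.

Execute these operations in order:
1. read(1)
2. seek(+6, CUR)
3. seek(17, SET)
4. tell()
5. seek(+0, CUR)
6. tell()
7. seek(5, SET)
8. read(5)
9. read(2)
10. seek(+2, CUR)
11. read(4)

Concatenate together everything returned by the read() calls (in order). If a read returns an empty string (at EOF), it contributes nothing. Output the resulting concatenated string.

After 1 (read(1)): returned 'A', offset=1
After 2 (seek(+6, CUR)): offset=7
After 3 (seek(17, SET)): offset=17
After 4 (tell()): offset=17
After 5 (seek(+0, CUR)): offset=17
After 6 (tell()): offset=17
After 7 (seek(5, SET)): offset=5
After 8 (read(5)): returned 'Q00A9', offset=10
After 9 (read(2)): returned '4U', offset=12
After 10 (seek(+2, CUR)): offset=14
After 11 (read(4)): returned '5IYE', offset=18

Answer: AQ00A94U5IYE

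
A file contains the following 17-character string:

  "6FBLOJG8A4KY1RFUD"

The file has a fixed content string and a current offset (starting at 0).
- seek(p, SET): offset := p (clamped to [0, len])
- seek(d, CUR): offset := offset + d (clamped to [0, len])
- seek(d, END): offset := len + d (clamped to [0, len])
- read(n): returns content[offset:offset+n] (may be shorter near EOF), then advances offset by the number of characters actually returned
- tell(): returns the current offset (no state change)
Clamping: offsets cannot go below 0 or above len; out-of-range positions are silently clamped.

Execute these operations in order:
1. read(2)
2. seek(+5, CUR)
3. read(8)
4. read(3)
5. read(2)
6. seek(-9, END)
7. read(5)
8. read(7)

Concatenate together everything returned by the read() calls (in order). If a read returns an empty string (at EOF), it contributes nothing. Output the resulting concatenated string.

Answer: 6F8A4KY1RFUDA4KY1RFUD

Derivation:
After 1 (read(2)): returned '6F', offset=2
After 2 (seek(+5, CUR)): offset=7
After 3 (read(8)): returned '8A4KY1RF', offset=15
After 4 (read(3)): returned 'UD', offset=17
After 5 (read(2)): returned '', offset=17
After 6 (seek(-9, END)): offset=8
After 7 (read(5)): returned 'A4KY1', offset=13
After 8 (read(7)): returned 'RFUD', offset=17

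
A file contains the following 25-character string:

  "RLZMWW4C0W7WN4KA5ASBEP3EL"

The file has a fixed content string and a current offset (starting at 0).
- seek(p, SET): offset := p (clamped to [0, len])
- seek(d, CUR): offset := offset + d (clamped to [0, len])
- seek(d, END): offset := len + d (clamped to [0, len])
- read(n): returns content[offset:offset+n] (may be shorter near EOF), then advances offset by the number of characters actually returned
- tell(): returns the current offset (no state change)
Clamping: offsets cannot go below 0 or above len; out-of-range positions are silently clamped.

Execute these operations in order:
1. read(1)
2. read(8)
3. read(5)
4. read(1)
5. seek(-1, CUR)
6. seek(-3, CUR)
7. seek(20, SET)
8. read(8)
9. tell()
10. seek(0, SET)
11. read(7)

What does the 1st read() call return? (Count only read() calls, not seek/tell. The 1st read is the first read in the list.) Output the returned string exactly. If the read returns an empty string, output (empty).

Answer: R

Derivation:
After 1 (read(1)): returned 'R', offset=1
After 2 (read(8)): returned 'LZMWW4C0', offset=9
After 3 (read(5)): returned 'W7WN4', offset=14
After 4 (read(1)): returned 'K', offset=15
After 5 (seek(-1, CUR)): offset=14
After 6 (seek(-3, CUR)): offset=11
After 7 (seek(20, SET)): offset=20
After 8 (read(8)): returned 'EP3EL', offset=25
After 9 (tell()): offset=25
After 10 (seek(0, SET)): offset=0
After 11 (read(7)): returned 'RLZMWW4', offset=7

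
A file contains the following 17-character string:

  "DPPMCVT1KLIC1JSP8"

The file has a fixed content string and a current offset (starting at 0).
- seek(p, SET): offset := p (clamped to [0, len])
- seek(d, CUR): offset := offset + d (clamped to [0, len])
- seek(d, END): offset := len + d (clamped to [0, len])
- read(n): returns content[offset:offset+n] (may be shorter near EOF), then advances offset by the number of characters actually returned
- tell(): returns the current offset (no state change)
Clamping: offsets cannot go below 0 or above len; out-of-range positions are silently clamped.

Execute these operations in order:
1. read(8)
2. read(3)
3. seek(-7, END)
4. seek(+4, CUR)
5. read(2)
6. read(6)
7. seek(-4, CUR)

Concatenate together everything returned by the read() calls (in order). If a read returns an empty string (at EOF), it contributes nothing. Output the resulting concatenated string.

Answer: DPPMCVT1KLISP8

Derivation:
After 1 (read(8)): returned 'DPPMCVT1', offset=8
After 2 (read(3)): returned 'KLI', offset=11
After 3 (seek(-7, END)): offset=10
After 4 (seek(+4, CUR)): offset=14
After 5 (read(2)): returned 'SP', offset=16
After 6 (read(6)): returned '8', offset=17
After 7 (seek(-4, CUR)): offset=13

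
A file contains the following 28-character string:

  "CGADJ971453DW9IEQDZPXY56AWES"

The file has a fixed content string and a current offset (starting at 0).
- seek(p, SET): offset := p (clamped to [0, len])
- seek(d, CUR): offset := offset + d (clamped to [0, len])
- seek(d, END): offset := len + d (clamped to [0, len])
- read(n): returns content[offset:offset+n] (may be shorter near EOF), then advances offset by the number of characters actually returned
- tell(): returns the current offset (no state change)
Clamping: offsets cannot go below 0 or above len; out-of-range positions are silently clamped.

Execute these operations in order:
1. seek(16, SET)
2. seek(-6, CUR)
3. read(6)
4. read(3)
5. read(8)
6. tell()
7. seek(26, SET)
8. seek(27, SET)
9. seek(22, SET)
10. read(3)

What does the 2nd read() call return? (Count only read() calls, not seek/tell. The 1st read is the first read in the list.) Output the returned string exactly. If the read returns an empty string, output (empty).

After 1 (seek(16, SET)): offset=16
After 2 (seek(-6, CUR)): offset=10
After 3 (read(6)): returned '3DW9IE', offset=16
After 4 (read(3)): returned 'QDZ', offset=19
After 5 (read(8)): returned 'PXY56AWE', offset=27
After 6 (tell()): offset=27
After 7 (seek(26, SET)): offset=26
After 8 (seek(27, SET)): offset=27
After 9 (seek(22, SET)): offset=22
After 10 (read(3)): returned '56A', offset=25

Answer: QDZ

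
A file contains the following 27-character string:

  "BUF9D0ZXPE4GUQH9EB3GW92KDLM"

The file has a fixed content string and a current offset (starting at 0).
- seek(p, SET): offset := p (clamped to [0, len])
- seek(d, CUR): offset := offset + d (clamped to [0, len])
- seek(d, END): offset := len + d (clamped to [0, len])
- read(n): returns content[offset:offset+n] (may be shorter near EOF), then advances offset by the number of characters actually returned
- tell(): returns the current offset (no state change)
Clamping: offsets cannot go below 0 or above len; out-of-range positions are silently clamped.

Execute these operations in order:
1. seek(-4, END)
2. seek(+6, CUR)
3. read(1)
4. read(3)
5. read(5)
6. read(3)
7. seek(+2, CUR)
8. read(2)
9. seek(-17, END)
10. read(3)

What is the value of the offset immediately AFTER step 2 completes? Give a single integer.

Answer: 27

Derivation:
After 1 (seek(-4, END)): offset=23
After 2 (seek(+6, CUR)): offset=27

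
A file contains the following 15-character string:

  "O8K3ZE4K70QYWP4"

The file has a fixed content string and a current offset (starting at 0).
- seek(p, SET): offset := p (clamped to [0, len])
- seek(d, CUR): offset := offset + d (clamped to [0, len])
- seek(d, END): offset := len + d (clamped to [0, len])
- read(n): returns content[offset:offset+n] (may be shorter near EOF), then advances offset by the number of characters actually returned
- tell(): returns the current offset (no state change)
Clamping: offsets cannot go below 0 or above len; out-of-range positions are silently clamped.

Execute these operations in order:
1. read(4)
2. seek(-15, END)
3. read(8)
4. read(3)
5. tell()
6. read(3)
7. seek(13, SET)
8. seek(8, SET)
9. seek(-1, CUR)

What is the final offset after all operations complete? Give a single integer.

Answer: 7

Derivation:
After 1 (read(4)): returned 'O8K3', offset=4
After 2 (seek(-15, END)): offset=0
After 3 (read(8)): returned 'O8K3ZE4K', offset=8
After 4 (read(3)): returned '70Q', offset=11
After 5 (tell()): offset=11
After 6 (read(3)): returned 'YWP', offset=14
After 7 (seek(13, SET)): offset=13
After 8 (seek(8, SET)): offset=8
After 9 (seek(-1, CUR)): offset=7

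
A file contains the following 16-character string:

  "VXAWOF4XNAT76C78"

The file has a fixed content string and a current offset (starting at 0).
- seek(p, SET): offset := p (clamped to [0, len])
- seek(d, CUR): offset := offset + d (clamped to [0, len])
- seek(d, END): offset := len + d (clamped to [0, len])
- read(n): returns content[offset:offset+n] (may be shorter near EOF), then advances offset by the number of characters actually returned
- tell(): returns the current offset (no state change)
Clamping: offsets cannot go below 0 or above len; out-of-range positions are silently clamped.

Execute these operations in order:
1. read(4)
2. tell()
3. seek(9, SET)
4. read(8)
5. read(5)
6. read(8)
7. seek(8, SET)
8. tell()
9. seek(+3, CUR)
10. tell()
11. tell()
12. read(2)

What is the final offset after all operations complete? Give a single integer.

Answer: 13

Derivation:
After 1 (read(4)): returned 'VXAW', offset=4
After 2 (tell()): offset=4
After 3 (seek(9, SET)): offset=9
After 4 (read(8)): returned 'AT76C78', offset=16
After 5 (read(5)): returned '', offset=16
After 6 (read(8)): returned '', offset=16
After 7 (seek(8, SET)): offset=8
After 8 (tell()): offset=8
After 9 (seek(+3, CUR)): offset=11
After 10 (tell()): offset=11
After 11 (tell()): offset=11
After 12 (read(2)): returned '76', offset=13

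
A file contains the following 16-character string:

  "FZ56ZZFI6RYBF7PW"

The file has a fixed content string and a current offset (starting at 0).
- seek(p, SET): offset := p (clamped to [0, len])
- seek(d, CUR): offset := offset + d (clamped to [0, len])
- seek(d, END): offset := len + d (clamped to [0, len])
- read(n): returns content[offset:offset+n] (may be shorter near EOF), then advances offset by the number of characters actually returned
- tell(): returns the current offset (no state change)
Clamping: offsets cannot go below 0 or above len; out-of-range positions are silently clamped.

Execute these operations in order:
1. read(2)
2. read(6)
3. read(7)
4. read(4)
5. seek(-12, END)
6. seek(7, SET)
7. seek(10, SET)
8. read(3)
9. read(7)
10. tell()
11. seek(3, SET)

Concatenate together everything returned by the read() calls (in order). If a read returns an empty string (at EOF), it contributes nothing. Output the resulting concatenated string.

After 1 (read(2)): returned 'FZ', offset=2
After 2 (read(6)): returned '56ZZFI', offset=8
After 3 (read(7)): returned '6RYBF7P', offset=15
After 4 (read(4)): returned 'W', offset=16
After 5 (seek(-12, END)): offset=4
After 6 (seek(7, SET)): offset=7
After 7 (seek(10, SET)): offset=10
After 8 (read(3)): returned 'YBF', offset=13
After 9 (read(7)): returned '7PW', offset=16
After 10 (tell()): offset=16
After 11 (seek(3, SET)): offset=3

Answer: FZ56ZZFI6RYBF7PWYBF7PW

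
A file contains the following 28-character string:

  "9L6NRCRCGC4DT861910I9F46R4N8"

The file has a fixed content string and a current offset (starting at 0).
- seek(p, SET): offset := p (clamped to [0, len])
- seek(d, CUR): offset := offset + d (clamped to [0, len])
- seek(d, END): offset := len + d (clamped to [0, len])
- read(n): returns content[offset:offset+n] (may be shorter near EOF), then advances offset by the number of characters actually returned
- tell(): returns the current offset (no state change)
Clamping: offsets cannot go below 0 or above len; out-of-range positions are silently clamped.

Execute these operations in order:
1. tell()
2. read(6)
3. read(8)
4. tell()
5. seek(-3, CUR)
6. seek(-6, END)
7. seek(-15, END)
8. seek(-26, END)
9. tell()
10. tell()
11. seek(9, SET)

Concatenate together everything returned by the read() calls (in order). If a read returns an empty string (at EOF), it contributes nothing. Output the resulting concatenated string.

Answer: 9L6NRCRCGC4DT8

Derivation:
After 1 (tell()): offset=0
After 2 (read(6)): returned '9L6NRC', offset=6
After 3 (read(8)): returned 'RCGC4DT8', offset=14
After 4 (tell()): offset=14
After 5 (seek(-3, CUR)): offset=11
After 6 (seek(-6, END)): offset=22
After 7 (seek(-15, END)): offset=13
After 8 (seek(-26, END)): offset=2
After 9 (tell()): offset=2
After 10 (tell()): offset=2
After 11 (seek(9, SET)): offset=9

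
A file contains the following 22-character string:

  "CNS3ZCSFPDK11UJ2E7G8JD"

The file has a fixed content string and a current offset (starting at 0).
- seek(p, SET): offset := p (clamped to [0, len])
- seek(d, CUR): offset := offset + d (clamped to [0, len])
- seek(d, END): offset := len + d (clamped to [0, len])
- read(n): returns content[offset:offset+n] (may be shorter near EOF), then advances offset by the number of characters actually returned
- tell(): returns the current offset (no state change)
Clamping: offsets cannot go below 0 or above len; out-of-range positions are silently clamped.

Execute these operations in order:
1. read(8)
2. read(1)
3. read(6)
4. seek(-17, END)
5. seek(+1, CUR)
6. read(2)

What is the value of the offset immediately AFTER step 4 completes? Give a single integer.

Answer: 5

Derivation:
After 1 (read(8)): returned 'CNS3ZCSF', offset=8
After 2 (read(1)): returned 'P', offset=9
After 3 (read(6)): returned 'DK11UJ', offset=15
After 4 (seek(-17, END)): offset=5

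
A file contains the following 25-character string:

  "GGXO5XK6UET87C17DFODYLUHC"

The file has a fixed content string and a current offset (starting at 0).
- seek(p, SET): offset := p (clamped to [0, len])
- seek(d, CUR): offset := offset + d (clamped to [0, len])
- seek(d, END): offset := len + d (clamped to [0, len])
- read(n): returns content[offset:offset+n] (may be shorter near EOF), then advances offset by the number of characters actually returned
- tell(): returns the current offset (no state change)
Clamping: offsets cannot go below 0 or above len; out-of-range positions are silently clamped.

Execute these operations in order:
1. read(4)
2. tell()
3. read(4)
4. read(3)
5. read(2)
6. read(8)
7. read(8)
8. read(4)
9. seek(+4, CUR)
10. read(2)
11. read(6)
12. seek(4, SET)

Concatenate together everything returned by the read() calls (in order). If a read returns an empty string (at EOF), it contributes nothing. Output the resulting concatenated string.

Answer: GGXO5XK6UET87C17DFODYLUHC

Derivation:
After 1 (read(4)): returned 'GGXO', offset=4
After 2 (tell()): offset=4
After 3 (read(4)): returned '5XK6', offset=8
After 4 (read(3)): returned 'UET', offset=11
After 5 (read(2)): returned '87', offset=13
After 6 (read(8)): returned 'C17DFODY', offset=21
After 7 (read(8)): returned 'LUHC', offset=25
After 8 (read(4)): returned '', offset=25
After 9 (seek(+4, CUR)): offset=25
After 10 (read(2)): returned '', offset=25
After 11 (read(6)): returned '', offset=25
After 12 (seek(4, SET)): offset=4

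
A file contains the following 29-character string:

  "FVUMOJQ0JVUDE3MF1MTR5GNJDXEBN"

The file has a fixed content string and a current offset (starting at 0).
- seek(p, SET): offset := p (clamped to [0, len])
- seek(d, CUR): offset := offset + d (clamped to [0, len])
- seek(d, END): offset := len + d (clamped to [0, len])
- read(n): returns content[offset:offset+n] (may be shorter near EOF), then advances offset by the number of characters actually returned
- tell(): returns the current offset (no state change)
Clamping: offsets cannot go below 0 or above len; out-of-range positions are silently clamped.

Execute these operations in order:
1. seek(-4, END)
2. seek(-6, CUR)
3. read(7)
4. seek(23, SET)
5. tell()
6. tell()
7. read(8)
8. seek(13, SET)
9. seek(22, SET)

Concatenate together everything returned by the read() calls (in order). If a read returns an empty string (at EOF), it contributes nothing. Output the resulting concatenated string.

After 1 (seek(-4, END)): offset=25
After 2 (seek(-6, CUR)): offset=19
After 3 (read(7)): returned 'R5GNJDX', offset=26
After 4 (seek(23, SET)): offset=23
After 5 (tell()): offset=23
After 6 (tell()): offset=23
After 7 (read(8)): returned 'JDXEBN', offset=29
After 8 (seek(13, SET)): offset=13
After 9 (seek(22, SET)): offset=22

Answer: R5GNJDXJDXEBN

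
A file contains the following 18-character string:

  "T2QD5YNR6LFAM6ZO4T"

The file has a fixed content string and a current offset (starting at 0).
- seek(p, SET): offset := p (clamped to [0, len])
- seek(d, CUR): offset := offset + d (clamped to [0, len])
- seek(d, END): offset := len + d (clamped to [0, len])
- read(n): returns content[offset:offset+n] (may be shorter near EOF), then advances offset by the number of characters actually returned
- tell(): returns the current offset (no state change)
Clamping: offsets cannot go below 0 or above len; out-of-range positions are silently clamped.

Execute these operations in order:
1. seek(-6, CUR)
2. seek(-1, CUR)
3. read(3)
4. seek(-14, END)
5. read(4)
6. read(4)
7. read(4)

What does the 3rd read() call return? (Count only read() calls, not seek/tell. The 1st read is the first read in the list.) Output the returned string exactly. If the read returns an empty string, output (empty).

After 1 (seek(-6, CUR)): offset=0
After 2 (seek(-1, CUR)): offset=0
After 3 (read(3)): returned 'T2Q', offset=3
After 4 (seek(-14, END)): offset=4
After 5 (read(4)): returned '5YNR', offset=8
After 6 (read(4)): returned '6LFA', offset=12
After 7 (read(4)): returned 'M6ZO', offset=16

Answer: 6LFA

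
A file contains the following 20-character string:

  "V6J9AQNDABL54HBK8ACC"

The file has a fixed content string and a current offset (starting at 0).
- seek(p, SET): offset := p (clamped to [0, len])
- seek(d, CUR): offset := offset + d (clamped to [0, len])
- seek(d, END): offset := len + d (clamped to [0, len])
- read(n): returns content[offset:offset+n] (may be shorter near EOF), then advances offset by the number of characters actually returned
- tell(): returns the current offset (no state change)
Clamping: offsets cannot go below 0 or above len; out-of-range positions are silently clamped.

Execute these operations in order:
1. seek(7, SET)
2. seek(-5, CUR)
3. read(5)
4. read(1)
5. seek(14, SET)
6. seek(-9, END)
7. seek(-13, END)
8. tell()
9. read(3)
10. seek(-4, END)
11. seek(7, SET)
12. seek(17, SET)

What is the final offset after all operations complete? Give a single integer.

Answer: 17

Derivation:
After 1 (seek(7, SET)): offset=7
After 2 (seek(-5, CUR)): offset=2
After 3 (read(5)): returned 'J9AQN', offset=7
After 4 (read(1)): returned 'D', offset=8
After 5 (seek(14, SET)): offset=14
After 6 (seek(-9, END)): offset=11
After 7 (seek(-13, END)): offset=7
After 8 (tell()): offset=7
After 9 (read(3)): returned 'DAB', offset=10
After 10 (seek(-4, END)): offset=16
After 11 (seek(7, SET)): offset=7
After 12 (seek(17, SET)): offset=17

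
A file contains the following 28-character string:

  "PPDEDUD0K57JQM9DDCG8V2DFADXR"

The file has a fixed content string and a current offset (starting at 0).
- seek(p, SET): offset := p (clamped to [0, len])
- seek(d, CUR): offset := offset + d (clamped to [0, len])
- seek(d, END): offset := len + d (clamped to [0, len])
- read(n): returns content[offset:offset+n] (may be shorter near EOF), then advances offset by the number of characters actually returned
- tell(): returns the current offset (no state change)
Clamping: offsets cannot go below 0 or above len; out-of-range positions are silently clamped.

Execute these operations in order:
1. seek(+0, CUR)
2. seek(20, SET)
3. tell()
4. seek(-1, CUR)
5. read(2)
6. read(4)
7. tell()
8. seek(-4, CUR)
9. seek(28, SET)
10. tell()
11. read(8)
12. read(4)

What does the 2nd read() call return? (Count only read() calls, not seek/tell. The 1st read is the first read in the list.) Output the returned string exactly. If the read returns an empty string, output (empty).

Answer: 2DFA

Derivation:
After 1 (seek(+0, CUR)): offset=0
After 2 (seek(20, SET)): offset=20
After 3 (tell()): offset=20
After 4 (seek(-1, CUR)): offset=19
After 5 (read(2)): returned '8V', offset=21
After 6 (read(4)): returned '2DFA', offset=25
After 7 (tell()): offset=25
After 8 (seek(-4, CUR)): offset=21
After 9 (seek(28, SET)): offset=28
After 10 (tell()): offset=28
After 11 (read(8)): returned '', offset=28
After 12 (read(4)): returned '', offset=28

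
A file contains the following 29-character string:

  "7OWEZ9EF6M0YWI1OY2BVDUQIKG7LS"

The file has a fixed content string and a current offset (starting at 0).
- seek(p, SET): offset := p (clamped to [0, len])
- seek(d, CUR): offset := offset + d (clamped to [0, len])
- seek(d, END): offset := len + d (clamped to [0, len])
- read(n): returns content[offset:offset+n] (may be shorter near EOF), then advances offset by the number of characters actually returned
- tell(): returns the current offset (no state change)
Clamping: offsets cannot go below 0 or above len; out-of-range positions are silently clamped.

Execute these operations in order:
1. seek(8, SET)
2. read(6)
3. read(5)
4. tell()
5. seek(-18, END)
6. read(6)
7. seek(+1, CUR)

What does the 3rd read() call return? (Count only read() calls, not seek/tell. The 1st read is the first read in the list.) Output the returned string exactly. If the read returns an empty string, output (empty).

Answer: YWI1OY

Derivation:
After 1 (seek(8, SET)): offset=8
After 2 (read(6)): returned '6M0YWI', offset=14
After 3 (read(5)): returned '1OY2B', offset=19
After 4 (tell()): offset=19
After 5 (seek(-18, END)): offset=11
After 6 (read(6)): returned 'YWI1OY', offset=17
After 7 (seek(+1, CUR)): offset=18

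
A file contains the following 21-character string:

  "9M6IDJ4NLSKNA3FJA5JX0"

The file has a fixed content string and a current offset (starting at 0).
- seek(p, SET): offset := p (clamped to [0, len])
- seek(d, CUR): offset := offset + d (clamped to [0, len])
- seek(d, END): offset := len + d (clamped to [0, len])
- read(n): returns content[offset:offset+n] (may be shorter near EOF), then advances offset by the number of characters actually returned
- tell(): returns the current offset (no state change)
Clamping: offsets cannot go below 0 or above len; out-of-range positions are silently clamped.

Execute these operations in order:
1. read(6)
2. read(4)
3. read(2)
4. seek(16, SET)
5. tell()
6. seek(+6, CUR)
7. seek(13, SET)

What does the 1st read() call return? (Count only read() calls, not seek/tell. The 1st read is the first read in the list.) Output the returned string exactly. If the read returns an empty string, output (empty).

Answer: 9M6IDJ

Derivation:
After 1 (read(6)): returned '9M6IDJ', offset=6
After 2 (read(4)): returned '4NLS', offset=10
After 3 (read(2)): returned 'KN', offset=12
After 4 (seek(16, SET)): offset=16
After 5 (tell()): offset=16
After 6 (seek(+6, CUR)): offset=21
After 7 (seek(13, SET)): offset=13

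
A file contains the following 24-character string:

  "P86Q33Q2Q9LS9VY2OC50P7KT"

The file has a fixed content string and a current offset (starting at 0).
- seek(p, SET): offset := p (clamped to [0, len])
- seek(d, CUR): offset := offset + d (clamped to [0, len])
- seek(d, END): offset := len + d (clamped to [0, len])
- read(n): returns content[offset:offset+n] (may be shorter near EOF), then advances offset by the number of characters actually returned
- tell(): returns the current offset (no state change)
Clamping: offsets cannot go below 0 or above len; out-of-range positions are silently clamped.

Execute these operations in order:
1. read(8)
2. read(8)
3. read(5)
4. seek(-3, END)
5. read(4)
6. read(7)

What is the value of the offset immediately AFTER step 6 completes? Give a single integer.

Answer: 24

Derivation:
After 1 (read(8)): returned 'P86Q33Q2', offset=8
After 2 (read(8)): returned 'Q9LS9VY2', offset=16
After 3 (read(5)): returned 'OC50P', offset=21
After 4 (seek(-3, END)): offset=21
After 5 (read(4)): returned '7KT', offset=24
After 6 (read(7)): returned '', offset=24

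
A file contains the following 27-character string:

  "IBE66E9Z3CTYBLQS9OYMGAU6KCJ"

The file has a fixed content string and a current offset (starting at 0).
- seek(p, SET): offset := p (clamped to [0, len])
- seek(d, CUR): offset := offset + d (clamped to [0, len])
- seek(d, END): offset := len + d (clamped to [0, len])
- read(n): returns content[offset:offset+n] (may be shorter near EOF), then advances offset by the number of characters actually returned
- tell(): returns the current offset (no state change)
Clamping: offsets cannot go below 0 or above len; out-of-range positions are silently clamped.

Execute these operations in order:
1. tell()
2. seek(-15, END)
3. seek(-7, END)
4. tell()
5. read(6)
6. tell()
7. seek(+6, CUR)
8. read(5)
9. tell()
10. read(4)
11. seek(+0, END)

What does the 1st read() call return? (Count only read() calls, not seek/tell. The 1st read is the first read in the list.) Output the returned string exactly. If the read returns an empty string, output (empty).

Answer: GAU6KC

Derivation:
After 1 (tell()): offset=0
After 2 (seek(-15, END)): offset=12
After 3 (seek(-7, END)): offset=20
After 4 (tell()): offset=20
After 5 (read(6)): returned 'GAU6KC', offset=26
After 6 (tell()): offset=26
After 7 (seek(+6, CUR)): offset=27
After 8 (read(5)): returned '', offset=27
After 9 (tell()): offset=27
After 10 (read(4)): returned '', offset=27
After 11 (seek(+0, END)): offset=27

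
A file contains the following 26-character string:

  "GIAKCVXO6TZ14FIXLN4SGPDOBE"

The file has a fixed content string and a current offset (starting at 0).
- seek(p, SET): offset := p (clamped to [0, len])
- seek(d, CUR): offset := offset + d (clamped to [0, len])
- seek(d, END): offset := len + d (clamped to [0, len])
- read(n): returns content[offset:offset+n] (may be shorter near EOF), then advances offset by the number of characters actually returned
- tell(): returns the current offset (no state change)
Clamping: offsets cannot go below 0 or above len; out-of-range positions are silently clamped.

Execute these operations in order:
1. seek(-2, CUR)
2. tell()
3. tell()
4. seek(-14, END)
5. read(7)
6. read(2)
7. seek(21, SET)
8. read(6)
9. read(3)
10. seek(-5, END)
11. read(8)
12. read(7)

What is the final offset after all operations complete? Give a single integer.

Answer: 26

Derivation:
After 1 (seek(-2, CUR)): offset=0
After 2 (tell()): offset=0
After 3 (tell()): offset=0
After 4 (seek(-14, END)): offset=12
After 5 (read(7)): returned '4FIXLN4', offset=19
After 6 (read(2)): returned 'SG', offset=21
After 7 (seek(21, SET)): offset=21
After 8 (read(6)): returned 'PDOBE', offset=26
After 9 (read(3)): returned '', offset=26
After 10 (seek(-5, END)): offset=21
After 11 (read(8)): returned 'PDOBE', offset=26
After 12 (read(7)): returned '', offset=26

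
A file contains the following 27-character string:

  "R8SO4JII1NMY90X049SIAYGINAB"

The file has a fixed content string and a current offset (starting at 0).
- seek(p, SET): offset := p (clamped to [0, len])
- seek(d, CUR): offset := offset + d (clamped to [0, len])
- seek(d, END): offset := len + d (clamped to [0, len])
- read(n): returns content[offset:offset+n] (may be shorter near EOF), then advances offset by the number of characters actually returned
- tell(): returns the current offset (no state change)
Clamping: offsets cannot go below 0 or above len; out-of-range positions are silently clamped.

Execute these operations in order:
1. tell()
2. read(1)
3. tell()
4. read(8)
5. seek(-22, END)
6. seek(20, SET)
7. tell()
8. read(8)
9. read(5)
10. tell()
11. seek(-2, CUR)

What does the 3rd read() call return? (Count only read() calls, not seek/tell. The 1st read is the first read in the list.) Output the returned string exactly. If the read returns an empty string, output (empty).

Answer: AYGINAB

Derivation:
After 1 (tell()): offset=0
After 2 (read(1)): returned 'R', offset=1
After 3 (tell()): offset=1
After 4 (read(8)): returned '8SO4JII1', offset=9
After 5 (seek(-22, END)): offset=5
After 6 (seek(20, SET)): offset=20
After 7 (tell()): offset=20
After 8 (read(8)): returned 'AYGINAB', offset=27
After 9 (read(5)): returned '', offset=27
After 10 (tell()): offset=27
After 11 (seek(-2, CUR)): offset=25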